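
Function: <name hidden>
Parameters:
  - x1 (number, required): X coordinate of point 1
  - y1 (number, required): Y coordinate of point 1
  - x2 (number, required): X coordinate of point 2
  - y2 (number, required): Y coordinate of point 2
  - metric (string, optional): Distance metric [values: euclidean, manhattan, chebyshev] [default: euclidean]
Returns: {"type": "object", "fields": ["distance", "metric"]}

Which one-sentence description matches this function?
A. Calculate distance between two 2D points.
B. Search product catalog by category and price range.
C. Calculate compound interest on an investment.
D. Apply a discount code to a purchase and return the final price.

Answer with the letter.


Parameters x1, y1, x2, y2, metric and return ["distance", "metric"] fit: Calculate distance between two 2D points.
A


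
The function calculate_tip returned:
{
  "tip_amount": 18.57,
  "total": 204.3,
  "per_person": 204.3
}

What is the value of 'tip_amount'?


18.57


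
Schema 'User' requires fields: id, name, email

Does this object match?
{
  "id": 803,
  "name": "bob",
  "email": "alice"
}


Checking required fields... All present.
Valid - all required fields present


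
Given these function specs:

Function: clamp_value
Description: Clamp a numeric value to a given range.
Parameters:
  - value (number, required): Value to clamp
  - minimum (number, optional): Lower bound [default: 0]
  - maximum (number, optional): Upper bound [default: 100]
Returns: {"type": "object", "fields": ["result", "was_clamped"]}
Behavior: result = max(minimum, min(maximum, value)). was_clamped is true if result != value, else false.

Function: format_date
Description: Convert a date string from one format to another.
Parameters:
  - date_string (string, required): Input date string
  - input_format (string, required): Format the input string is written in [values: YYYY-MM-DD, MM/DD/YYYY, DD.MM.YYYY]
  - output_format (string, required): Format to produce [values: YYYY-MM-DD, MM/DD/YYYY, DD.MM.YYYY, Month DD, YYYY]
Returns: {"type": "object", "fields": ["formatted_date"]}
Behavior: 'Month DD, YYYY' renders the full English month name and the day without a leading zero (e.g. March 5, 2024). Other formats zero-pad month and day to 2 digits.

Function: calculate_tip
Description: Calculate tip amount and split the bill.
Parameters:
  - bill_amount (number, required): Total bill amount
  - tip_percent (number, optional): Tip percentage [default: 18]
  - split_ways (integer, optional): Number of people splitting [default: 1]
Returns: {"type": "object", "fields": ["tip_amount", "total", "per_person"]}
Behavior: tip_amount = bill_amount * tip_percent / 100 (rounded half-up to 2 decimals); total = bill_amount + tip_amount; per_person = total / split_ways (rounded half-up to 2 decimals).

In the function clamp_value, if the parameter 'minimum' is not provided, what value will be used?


The clamp_value spec declares:
  - minimum (number, optional): Lower bound [default: 0]
Default:
0


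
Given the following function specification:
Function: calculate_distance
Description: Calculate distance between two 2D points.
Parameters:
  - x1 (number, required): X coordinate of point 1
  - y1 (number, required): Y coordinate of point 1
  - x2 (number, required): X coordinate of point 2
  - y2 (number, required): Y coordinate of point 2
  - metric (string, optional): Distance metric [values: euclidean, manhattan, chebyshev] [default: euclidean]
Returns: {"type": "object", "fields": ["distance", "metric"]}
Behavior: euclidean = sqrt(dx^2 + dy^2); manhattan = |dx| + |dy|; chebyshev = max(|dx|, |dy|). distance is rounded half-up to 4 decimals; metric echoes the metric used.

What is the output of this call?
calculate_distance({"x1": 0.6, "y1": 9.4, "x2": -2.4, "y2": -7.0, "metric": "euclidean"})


|dx| = |-2.4 - 0.6| = 3; |dy| = |-7 - 9.4| = 16.4
euclidean: sqrt(3^2 + 16.4^2) = sqrt(277.96) = 16.672132
Round to 4 decimals: 16.6721
Output:
{"distance": 16.6721, "metric": "euclidean"}


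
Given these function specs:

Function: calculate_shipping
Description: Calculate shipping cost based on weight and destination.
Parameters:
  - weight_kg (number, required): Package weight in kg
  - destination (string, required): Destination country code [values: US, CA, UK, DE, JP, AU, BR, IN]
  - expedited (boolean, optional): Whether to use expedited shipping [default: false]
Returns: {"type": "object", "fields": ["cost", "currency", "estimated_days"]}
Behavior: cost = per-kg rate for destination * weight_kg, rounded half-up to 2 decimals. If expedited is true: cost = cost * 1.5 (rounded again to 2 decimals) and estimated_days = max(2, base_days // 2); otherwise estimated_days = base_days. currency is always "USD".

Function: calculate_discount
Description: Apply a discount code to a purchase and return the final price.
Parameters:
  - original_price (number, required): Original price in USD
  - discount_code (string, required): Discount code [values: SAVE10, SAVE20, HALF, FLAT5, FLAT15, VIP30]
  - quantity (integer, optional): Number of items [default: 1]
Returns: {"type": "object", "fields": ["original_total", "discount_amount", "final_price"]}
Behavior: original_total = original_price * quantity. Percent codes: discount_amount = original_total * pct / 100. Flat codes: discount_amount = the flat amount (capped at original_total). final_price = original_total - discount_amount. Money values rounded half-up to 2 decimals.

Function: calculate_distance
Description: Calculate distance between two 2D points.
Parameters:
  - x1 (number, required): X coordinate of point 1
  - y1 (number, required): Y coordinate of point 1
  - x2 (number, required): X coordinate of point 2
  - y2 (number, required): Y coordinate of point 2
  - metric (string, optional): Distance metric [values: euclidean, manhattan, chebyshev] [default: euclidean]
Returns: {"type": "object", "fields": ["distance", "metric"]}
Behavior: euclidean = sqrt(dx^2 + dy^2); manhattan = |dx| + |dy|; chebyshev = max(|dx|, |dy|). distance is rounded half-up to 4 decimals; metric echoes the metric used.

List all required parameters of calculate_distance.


Parameters of calculate_distance and their required/optional flag:
  x1: required
  y1: required
  x2: required
  y2: required
  metric: optional
x1, x2, y1, y2


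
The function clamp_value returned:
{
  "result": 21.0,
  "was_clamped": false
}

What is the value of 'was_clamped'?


false


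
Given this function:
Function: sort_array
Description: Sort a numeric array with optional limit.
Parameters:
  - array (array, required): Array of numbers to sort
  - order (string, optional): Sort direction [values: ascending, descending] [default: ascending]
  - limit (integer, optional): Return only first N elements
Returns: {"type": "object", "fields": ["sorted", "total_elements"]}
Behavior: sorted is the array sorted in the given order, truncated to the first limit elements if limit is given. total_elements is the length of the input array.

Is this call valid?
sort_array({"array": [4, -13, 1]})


Checking all required parameters present and types match... All valid.
Valid


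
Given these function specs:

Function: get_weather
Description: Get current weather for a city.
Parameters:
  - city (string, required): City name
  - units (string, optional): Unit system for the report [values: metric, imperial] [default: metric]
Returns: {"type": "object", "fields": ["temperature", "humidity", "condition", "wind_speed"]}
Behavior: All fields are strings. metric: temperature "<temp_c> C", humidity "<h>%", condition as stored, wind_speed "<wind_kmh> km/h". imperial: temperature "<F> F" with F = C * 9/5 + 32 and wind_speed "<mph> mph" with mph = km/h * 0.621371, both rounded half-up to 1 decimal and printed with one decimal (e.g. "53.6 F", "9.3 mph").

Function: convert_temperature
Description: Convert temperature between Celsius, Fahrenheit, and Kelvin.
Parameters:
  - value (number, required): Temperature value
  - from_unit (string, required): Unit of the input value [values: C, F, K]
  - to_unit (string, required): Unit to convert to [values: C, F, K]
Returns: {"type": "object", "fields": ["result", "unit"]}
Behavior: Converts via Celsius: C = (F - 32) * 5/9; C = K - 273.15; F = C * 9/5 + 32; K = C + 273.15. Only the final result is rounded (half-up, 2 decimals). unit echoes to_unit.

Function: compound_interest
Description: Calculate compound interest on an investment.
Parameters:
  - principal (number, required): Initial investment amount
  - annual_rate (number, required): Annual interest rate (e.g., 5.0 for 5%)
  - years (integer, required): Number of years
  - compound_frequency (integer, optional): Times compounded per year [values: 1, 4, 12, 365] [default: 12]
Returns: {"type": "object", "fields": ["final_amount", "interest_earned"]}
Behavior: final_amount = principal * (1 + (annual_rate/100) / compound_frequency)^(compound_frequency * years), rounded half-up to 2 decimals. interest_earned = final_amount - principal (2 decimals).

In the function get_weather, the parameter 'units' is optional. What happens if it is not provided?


The get_weather spec declares:
  - units (string, optional): Unit system for the report [values: metric, imperial] [default: metric]
It defaults to metric


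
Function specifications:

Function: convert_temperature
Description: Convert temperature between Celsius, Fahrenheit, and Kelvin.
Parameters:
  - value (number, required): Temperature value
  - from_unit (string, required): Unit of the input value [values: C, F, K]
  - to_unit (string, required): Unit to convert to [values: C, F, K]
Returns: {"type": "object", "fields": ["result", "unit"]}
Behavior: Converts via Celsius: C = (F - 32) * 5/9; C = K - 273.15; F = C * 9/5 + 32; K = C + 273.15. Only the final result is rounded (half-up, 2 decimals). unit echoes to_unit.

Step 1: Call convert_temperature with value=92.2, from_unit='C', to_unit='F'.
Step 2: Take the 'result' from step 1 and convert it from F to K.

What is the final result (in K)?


Step 1: convert_temperature(value=92.2, from_unit=C, to_unit=F)
  Input already in C: 92.2
  To F: 92.2 * 9/5 + 32 = 197.96
  Round to 2 decimals: 197.96
  -> result = 197.96 F
Step 2: convert_temperature(value=197.96, from_unit=F, to_unit=K)
  To C: (197.96 - 32) * 5/9 = 92.2
  To K: 92.2 + 273.15 = 365.35
  Round to 2 decimals: 365.35
  -> result = 365.35 K
365.35 K


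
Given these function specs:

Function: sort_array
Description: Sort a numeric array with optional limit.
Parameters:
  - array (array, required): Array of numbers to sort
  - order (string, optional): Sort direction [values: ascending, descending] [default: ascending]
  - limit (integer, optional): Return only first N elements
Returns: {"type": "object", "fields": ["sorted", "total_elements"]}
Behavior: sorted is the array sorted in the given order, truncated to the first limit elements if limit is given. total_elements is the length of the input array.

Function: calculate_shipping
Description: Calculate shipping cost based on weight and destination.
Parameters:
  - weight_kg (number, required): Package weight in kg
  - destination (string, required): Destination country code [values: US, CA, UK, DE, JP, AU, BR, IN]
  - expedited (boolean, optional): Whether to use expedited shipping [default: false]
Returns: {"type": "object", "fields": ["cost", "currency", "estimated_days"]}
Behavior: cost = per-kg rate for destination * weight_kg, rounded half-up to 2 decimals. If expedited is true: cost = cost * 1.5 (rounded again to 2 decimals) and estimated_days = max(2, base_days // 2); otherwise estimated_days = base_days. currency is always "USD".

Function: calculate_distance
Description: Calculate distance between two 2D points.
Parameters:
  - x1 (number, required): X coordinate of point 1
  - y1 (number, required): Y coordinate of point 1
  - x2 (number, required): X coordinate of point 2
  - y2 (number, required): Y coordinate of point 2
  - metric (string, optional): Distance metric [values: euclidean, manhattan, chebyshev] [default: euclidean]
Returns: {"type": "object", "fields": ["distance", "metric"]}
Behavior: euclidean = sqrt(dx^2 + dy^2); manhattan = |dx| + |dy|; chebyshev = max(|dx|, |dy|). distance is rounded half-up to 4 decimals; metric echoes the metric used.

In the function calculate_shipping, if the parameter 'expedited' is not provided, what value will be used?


The calculate_shipping spec declares:
  - expedited (boolean, optional): Whether to use expedited shipping [default: false]
Default:
false


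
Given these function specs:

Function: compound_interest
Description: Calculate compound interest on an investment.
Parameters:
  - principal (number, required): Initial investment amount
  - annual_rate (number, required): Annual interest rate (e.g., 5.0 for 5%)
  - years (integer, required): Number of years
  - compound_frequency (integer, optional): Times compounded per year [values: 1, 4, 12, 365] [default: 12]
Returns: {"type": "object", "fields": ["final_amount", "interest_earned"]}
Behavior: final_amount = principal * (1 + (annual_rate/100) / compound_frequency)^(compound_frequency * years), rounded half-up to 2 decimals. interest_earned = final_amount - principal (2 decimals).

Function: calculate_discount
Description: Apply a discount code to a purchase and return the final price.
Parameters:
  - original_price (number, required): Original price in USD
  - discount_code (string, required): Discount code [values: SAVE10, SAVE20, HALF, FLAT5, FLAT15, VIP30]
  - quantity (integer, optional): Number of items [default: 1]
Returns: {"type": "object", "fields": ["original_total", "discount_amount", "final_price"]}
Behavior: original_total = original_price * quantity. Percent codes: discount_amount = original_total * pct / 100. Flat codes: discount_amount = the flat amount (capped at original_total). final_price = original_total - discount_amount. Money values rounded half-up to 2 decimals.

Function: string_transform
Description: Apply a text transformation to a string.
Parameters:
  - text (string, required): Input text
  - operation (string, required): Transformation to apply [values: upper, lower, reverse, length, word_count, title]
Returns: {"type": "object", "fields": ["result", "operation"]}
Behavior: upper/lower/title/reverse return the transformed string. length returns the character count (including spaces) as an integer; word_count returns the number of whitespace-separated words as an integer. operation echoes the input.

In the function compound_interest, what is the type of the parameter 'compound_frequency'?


The compound_interest spec declares:
  - compound_frequency (integer, optional): Times compounded per year [values: 1, 4, 12, 365] [default: 12]
Type:
integer


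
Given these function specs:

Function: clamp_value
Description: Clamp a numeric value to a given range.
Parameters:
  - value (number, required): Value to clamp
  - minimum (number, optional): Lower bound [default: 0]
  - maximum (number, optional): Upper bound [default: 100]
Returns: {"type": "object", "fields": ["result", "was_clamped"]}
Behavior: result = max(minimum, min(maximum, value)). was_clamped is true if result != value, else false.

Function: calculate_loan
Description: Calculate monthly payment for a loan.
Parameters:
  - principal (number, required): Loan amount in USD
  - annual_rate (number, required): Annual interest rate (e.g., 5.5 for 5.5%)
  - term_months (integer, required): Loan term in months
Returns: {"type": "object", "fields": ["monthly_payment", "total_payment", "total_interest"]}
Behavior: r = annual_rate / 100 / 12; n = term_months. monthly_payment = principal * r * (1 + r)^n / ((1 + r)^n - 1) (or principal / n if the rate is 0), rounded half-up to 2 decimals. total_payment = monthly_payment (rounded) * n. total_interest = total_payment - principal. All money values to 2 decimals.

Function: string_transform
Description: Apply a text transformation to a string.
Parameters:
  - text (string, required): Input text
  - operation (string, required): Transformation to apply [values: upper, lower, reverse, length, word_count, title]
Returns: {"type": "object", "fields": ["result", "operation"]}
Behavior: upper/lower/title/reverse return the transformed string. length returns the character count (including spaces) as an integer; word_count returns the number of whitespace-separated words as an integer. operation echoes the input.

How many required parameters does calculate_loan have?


Parameters of calculate_loan: principal (required), annual_rate (required), term_months (required)
Required count:
3


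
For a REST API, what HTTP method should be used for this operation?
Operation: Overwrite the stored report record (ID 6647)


GET = read, POST = create, PUT = update/replace, DELETE = remove
This operation is an update/replace.
PUT


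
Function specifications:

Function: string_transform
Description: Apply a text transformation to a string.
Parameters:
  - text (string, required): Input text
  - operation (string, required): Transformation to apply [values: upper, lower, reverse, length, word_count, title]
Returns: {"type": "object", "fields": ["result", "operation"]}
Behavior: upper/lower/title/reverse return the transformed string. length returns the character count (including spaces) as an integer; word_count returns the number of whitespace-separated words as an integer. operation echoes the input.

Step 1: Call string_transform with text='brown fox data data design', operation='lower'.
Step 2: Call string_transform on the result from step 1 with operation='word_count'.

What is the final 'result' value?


Step 1: string_transform(text='brown fox data data design', operation='lower')
  -> result = 'brown fox data data design'
Step 2: string_transform(text='brown fox data data design', operation='word_count')
  words: brown, fox, data, data, design -> 5
  -> result = 5
5


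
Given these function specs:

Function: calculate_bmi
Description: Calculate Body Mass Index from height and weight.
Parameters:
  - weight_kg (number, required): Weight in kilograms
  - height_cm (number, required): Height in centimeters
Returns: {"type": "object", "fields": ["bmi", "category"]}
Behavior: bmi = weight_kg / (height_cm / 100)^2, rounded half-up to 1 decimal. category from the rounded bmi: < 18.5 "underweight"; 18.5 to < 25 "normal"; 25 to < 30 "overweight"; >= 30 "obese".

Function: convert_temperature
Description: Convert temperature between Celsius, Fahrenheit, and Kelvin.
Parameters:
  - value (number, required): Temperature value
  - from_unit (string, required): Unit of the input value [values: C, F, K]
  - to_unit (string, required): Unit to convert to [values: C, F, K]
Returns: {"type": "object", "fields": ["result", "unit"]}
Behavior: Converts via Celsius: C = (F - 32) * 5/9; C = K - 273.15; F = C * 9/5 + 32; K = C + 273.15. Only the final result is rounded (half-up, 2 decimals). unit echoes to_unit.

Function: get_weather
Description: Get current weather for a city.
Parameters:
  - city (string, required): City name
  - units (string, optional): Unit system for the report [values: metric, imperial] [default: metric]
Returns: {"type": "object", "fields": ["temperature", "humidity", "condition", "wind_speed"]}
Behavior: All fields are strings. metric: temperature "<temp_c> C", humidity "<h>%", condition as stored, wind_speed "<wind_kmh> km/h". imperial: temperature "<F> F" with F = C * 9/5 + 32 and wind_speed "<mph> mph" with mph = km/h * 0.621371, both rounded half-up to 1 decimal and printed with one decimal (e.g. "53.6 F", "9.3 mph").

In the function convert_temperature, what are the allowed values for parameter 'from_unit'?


The convert_temperature spec declares:
  - from_unit (string, required): Unit of the input value [values: C, F, K]
Allowed values:
C, F, K


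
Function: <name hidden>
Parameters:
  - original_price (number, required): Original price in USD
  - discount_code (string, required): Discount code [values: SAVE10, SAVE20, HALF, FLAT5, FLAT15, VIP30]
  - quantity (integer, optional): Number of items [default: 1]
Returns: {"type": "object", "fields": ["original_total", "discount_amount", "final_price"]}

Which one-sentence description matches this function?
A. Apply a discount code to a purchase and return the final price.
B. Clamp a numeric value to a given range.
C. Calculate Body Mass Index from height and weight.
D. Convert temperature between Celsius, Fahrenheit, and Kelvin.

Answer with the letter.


Parameters original_price, discount_code, quantity and return ["original_total", "discount_amount", "final_price"] fit: Apply a discount code to a purchase and return the final price.
A


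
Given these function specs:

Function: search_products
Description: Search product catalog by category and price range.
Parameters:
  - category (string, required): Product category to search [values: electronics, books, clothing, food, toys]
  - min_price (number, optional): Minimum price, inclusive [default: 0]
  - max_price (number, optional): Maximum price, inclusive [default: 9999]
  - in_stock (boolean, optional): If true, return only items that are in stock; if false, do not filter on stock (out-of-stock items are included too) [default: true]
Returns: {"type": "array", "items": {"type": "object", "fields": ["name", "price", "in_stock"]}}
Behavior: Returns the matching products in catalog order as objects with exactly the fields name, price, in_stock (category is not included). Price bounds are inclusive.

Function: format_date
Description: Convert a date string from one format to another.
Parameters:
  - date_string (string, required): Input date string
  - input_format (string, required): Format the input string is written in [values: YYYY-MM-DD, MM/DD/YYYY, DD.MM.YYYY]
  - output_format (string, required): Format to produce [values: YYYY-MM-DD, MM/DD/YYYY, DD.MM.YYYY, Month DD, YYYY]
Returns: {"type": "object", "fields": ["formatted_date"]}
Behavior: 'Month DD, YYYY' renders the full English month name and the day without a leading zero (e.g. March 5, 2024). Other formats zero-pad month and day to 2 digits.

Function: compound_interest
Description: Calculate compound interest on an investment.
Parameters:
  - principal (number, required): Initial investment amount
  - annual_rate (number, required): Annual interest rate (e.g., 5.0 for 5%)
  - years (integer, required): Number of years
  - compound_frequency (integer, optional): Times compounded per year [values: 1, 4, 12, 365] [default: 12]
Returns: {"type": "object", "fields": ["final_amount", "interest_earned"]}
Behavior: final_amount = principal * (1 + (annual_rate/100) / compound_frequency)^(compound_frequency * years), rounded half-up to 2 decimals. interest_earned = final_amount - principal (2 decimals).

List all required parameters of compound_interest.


Parameters of compound_interest and their required/optional flag:
  principal: required
  annual_rate: required
  years: required
  compound_frequency: optional
annual_rate, principal, years


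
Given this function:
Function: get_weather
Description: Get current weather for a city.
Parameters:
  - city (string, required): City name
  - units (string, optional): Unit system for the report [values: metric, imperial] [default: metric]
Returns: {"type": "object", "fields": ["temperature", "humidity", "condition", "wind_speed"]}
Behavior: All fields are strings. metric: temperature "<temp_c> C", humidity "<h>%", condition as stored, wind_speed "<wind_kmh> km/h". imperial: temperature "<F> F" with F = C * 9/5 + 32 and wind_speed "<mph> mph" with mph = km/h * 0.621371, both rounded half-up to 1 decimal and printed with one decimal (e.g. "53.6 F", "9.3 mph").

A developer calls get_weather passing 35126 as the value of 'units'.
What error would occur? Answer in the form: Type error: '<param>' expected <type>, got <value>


Spec: 'units' is declared as string; 35126 is an integer.
Type error: 'units' expected string, got 35126


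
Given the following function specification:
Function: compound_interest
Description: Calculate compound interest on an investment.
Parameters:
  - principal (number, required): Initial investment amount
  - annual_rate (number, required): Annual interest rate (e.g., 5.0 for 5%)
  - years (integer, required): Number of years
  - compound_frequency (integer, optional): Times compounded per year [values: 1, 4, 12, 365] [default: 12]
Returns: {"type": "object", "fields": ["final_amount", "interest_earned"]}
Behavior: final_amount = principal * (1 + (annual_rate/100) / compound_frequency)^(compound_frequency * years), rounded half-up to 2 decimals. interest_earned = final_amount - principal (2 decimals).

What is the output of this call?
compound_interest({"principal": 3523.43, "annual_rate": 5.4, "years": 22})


Defaults applied: compound_frequency=12
rate per period = 5.4/100/12 = 0.0045 (keep full precision); periods = 12 * 22 = 264
(1 + 0.0045)^264 = 3.27178266
final_amount = 3523.43 * 3.27178266 = 11527.897174 -> 11527.90
interest_earned = 11527.90 - 3523.43 = 8004.47
Output:
{"final_amount": 11527.9, "interest_earned": 8004.47}


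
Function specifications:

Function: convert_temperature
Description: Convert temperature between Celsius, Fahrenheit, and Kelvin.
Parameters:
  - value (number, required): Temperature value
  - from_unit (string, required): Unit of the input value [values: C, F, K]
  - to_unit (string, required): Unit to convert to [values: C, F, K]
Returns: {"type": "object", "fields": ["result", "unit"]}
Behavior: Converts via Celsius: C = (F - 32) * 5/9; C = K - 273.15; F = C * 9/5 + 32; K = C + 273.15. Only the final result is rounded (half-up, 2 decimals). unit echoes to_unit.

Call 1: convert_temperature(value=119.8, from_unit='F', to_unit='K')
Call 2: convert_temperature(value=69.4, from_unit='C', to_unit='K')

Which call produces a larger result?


Call 1:
  To C: (119.8 - 32) * 5/9 = 48.777778
  To K: 48.777778 + 273.15 = 321.927778
  Round to 2 decimals: 321.93
  -> 321.93 K
Call 2:
  Input already in C: 69.4
  To K: 69.4 + 273.15 = 342.55
  Round to 2 decimals: 342.55
  -> 342.55 K
Call 2 (342.55 K)


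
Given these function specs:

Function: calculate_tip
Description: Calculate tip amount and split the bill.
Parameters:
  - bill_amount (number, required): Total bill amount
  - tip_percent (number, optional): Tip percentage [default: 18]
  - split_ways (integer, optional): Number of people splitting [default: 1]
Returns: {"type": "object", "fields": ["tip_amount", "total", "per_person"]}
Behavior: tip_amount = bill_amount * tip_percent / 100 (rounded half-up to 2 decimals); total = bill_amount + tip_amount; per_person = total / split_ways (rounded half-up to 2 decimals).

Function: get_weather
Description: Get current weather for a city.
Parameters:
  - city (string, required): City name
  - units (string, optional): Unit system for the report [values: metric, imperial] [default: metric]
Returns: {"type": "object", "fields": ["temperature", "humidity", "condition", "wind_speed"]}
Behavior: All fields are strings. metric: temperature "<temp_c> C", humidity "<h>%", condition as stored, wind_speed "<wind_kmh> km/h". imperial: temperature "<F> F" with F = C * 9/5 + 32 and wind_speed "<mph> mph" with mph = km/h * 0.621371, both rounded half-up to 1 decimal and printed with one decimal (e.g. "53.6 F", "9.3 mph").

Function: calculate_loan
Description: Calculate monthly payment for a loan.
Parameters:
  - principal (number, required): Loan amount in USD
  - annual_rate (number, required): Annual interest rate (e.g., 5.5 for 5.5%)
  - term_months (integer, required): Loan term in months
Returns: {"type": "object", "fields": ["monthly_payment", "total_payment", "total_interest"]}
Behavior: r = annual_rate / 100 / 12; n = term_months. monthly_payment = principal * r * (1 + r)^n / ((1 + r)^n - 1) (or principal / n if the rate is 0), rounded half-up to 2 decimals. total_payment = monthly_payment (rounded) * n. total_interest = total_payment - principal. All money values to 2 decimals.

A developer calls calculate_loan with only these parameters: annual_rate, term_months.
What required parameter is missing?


Required parameters: principal, annual_rate, term_months
Provided: annual_rate, term_months
Missing: principal
principal


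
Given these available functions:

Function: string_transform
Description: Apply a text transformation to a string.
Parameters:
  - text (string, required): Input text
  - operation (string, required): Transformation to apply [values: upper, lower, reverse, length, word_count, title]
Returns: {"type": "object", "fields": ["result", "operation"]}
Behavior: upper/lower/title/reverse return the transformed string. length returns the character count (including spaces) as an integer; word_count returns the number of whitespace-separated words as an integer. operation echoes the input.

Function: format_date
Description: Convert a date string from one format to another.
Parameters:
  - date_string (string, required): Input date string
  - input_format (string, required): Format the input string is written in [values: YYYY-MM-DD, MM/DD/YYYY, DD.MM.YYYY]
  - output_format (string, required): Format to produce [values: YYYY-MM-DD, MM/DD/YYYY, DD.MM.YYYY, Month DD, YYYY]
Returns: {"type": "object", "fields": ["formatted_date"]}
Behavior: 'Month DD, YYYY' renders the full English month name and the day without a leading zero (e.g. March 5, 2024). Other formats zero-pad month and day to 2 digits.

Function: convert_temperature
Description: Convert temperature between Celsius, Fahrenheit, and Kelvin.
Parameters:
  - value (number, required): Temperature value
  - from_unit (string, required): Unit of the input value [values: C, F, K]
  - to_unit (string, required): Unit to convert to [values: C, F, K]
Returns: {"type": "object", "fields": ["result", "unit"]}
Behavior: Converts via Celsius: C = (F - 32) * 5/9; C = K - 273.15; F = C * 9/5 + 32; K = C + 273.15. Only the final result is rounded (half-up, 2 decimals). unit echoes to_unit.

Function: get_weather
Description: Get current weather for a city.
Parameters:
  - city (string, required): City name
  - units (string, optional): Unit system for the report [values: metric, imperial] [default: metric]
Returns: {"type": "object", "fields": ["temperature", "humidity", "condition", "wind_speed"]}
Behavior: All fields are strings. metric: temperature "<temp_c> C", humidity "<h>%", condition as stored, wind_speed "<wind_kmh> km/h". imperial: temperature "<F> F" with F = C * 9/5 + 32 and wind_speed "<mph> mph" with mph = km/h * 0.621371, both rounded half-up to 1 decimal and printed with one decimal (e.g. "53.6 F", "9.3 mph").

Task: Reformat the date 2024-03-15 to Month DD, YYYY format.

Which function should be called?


The task needs a function whose description is: Convert a date string from one format to another.
format_date


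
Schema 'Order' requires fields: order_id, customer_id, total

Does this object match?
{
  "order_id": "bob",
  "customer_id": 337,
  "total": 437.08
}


Checking required fields... All present.
Valid - all required fields present


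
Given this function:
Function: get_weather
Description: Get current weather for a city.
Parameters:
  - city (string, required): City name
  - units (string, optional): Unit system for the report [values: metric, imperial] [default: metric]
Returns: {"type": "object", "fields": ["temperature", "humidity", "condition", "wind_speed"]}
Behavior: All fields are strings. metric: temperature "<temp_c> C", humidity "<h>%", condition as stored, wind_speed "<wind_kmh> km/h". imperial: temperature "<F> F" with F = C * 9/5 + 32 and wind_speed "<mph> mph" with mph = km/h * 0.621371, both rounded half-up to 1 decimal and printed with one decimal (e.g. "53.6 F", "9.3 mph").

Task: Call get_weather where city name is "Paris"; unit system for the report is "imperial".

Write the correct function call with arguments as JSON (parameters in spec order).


Mapping each described value to its parameter name:
  'City name' -> city = "Paris"
  'Unit system for the report' -> units = "imperial"
get_weather({"city": "Paris", "units": "imperial"})


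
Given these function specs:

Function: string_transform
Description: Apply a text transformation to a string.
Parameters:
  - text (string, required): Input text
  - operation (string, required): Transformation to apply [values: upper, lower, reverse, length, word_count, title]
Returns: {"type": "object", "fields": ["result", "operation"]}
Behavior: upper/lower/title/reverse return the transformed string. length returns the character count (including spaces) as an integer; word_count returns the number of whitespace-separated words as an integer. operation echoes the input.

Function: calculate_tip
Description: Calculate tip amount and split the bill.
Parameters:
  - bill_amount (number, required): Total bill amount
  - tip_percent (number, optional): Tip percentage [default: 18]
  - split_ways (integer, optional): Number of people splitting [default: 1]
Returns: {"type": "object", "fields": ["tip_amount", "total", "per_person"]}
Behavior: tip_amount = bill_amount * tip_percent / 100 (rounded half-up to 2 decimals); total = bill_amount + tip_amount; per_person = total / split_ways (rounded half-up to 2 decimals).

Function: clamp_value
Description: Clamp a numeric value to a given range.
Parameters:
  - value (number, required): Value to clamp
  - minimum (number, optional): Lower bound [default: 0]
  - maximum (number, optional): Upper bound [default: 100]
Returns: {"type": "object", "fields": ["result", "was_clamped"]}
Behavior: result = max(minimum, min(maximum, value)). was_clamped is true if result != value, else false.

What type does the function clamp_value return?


The clamp_value spec declares Returns: {"type": "object", "fields": ["result", "was_clamped"]}
Type:
object


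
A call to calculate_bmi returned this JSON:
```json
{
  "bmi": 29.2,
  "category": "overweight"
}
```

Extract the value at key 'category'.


overweight


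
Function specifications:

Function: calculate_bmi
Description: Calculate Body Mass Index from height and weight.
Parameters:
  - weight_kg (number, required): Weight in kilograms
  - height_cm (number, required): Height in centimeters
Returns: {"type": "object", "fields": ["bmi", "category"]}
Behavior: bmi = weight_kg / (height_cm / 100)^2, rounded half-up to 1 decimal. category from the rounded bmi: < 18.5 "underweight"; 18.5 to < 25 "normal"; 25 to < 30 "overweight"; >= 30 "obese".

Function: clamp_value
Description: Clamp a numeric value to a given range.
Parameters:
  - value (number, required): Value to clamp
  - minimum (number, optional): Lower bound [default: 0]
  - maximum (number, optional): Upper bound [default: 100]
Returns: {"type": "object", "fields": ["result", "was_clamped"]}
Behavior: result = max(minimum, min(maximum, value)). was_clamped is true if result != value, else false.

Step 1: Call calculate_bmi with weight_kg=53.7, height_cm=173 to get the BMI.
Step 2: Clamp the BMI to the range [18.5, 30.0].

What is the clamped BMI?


Step 1: calculate_bmi(weight_kg=53.7, height_cm=173)
  height_m = 173 / 100 = 1.73
  bmi = 53.7 / 1.73^2 = 53.7 / 2.9929 = 17.942464 -> 17.9
  17.9 < 18.5 -> underweight
  -> bmi = 17.9
Step 2: clamp_value(value=17.9, minimum=18.5, maximum=30.0)
  result = max(18.5, min(30.0, 17.9)) = max(18.5, 17.9) = 18.5
  was_clamped = (18.5 != 17.9) = true
  -> result = 18.5
18.5


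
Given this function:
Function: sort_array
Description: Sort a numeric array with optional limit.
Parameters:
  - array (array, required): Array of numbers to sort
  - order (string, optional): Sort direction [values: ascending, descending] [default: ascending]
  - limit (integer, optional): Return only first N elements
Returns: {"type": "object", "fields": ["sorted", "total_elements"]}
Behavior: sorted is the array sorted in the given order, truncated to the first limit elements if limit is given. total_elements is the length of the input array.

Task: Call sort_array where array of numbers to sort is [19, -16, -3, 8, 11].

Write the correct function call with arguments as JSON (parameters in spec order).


Mapping each described value to its parameter name:
  'Array of numbers to sort' -> array = [19, -16, -3, 8, 11]
sort_array({"array": [19, -16, -3, 8, 11]})


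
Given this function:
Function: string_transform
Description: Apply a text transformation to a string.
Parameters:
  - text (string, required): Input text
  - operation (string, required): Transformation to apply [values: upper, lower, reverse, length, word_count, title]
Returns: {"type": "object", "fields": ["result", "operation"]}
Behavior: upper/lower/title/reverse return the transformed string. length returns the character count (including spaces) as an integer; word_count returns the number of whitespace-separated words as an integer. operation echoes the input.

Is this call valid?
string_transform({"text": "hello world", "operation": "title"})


Checking all required parameters present and types match... All valid.
Valid


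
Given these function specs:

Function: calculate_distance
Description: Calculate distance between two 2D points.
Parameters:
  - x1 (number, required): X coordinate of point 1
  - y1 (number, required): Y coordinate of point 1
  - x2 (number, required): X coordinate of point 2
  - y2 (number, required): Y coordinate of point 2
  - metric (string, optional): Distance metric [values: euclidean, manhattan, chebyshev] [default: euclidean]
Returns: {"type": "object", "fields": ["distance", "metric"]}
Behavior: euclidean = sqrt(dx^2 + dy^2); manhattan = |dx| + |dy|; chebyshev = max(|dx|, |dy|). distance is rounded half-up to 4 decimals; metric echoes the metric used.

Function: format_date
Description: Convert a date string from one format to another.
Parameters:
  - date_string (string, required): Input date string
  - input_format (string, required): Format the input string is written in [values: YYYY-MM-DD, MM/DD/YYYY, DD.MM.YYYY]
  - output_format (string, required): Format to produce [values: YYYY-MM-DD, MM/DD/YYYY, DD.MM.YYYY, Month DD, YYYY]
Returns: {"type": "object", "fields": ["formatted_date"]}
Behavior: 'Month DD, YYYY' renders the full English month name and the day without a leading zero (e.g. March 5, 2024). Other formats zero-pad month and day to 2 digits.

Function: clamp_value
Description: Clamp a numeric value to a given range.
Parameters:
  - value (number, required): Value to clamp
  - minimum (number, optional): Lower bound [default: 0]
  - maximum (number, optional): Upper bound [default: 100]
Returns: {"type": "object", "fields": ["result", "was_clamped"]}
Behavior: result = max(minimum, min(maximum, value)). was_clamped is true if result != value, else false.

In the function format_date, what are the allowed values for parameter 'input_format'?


The format_date spec declares:
  - input_format (string, required): Format the input string is written in [values: YYYY-MM-DD, MM/DD/YYYY, DD.MM.YYYY]
Allowed values:
YYYY-MM-DD, MM/DD/YYYY, DD.MM.YYYY


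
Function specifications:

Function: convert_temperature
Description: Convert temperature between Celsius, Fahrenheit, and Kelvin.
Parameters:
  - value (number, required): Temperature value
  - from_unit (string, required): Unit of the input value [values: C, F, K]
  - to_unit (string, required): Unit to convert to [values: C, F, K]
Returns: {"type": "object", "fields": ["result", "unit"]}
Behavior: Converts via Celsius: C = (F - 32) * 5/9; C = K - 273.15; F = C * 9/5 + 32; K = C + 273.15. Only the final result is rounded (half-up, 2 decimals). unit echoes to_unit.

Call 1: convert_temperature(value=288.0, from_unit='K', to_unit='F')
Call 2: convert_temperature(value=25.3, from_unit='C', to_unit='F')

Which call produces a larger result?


Call 1:
  To C: 288 - 273.15 = 14.85
  To F: 14.85 * 9/5 + 32 = 58.73
  Round to 2 decimals: 58.73
  -> 58.73 F
Call 2:
  Input already in C: 25.3
  To F: 25.3 * 9/5 + 32 = 77.54
  Round to 2 decimals: 77.54
  -> 77.54 F
Call 2 (77.54 F)


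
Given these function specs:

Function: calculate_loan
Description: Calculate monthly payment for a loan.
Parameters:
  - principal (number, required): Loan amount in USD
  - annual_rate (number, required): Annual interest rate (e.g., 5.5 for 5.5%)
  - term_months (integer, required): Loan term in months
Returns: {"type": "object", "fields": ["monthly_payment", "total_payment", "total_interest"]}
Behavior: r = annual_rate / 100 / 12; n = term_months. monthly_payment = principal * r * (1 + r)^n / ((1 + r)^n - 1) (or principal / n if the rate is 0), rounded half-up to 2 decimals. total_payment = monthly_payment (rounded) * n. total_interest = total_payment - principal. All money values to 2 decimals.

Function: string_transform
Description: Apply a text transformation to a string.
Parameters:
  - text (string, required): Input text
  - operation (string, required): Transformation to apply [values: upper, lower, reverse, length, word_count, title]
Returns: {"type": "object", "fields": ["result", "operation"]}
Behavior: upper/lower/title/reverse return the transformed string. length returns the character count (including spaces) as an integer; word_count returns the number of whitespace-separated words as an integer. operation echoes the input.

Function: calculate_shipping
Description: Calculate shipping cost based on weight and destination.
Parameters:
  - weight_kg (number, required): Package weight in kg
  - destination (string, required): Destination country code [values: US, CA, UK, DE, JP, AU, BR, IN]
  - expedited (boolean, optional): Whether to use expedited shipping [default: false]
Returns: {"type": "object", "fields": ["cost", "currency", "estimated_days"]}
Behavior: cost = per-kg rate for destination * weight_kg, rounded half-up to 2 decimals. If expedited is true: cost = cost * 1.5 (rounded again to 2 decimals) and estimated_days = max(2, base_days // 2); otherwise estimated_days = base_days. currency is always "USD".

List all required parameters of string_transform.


Parameters of string_transform and their required/optional flag:
  text: required
  operation: required
operation, text
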